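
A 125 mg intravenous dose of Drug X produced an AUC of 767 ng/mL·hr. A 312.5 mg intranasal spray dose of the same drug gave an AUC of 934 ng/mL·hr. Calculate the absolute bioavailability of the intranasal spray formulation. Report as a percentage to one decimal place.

F = 48.7%

F = (AUC_ev / D_ev) / (AUC_iv / D_iv)
  = (934/312.5) / (767/125)
  = 2.9888 / 6.136 = 0.4871
  = 48.71%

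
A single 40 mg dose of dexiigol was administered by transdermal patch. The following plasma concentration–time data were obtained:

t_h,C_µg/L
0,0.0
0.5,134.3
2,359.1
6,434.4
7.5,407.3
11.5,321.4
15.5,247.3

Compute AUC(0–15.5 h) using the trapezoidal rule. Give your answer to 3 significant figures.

AUC = 5220 µg/L·h

Trapezoidal AUC_0→15.5:
  [0→0.5]: (0.0+134.3)/2 × 0.5 = 33.575
  [0.5→2]: (134.3+359.1)/2 × 1.5 = 370.05
  [2→6]: (359.1+434.4)/2 × 4 = 1587.0
  [6→7.5]: (434.4+407.3)/2 × 1.5 = 631.275
  [7.5→11.5]: (407.3+321.4)/2 × 4 = 1457.4
  [11.5→15.5]: (321.4+247.3)/2 × 4 = 1137.4
  Sum = 5216.7 µg/L·h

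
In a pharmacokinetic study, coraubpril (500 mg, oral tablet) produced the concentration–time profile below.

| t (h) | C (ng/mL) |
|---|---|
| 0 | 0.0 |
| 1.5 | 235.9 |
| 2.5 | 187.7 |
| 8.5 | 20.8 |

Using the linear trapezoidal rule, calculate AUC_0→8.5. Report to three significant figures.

Trapezoidal AUC_0→8.5:
  [0→1.5]: (0.0+235.9)/2 × 1.5 = 176.925
  [1.5→2.5]: (235.9+187.7)/2 × 1 = 211.8
  [2.5→8.5]: (187.7+20.8)/2 × 6 = 625.5
  Sum = 1014.225 ng/mL·h

AUC = 1010 ng/mL·h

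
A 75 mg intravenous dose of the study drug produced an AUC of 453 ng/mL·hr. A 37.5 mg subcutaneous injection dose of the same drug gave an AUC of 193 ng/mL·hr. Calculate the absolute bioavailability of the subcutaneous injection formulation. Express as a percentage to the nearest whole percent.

F = (AUC_ev / D_ev) / (AUC_iv / D_iv)
  = (193/37.5) / (453/75)
  = 5.14667 / 6.04 = 0.8521
  = 85.21%

F = 85%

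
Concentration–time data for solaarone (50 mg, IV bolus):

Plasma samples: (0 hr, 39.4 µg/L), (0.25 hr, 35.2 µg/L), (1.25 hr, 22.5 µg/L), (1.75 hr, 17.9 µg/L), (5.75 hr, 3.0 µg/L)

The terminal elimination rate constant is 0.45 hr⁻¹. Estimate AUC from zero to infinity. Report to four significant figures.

AUC = 96.74 µg/L·hr

Trapezoidal AUC_0→5.75:
  [0→0.25]: (39.4+35.2)/2 × 0.25 = 9.325
  [0.25→1.25]: (35.2+22.5)/2 × 1 = 28.85
  [1.25→1.75]: (22.5+17.9)/2 × 0.5 = 10.1
  [1.75→5.75]: (17.9+3.0)/2 × 4 = 41.8
  Sum = 90.075 µg/L·hr
Extrapolated tail: C_last / k_e = 3.0 / 0.45 = 6.667
AUC_0→∞ = 90.075 + 6.667 = 96.742 µg/L·hr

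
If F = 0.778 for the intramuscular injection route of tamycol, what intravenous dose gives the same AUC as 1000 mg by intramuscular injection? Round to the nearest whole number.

D_iv = 778 mg

Systemic exposure from an extravascular dose = F × D_ev, so the equivalent IV dose is F × D_ev.
D_iv = F × D_ev = 0.778 × 1000 = 778 mg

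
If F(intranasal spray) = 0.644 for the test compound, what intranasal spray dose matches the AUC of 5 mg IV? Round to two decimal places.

For equal systemic exposure: F × D_ev = D_iv
D_ev = D_iv / F = 5 / 0.644 = 7.76398 mg

D_intranasal = 7.76 mg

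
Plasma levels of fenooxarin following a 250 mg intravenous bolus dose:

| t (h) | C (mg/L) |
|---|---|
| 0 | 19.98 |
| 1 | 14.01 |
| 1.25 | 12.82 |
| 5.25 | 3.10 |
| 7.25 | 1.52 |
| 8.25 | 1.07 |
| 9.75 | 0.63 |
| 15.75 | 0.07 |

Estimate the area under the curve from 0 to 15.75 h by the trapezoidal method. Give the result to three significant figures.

AUC = 61.5 mg/L·h

Trapezoidal AUC_0→15.75:
  [0→1]: (19.98+14.01)/2 × 1 = 16.995
  [1→1.25]: (14.01+12.82)/2 × 0.25 = 3.35375
  [1.25→5.25]: (12.82+3.10)/2 × 4 = 31.84
  [5.25→7.25]: (3.10+1.52)/2 × 2 = 4.62
  [7.25→8.25]: (1.52+1.07)/2 × 1 = 1.295
  [8.25→9.75]: (1.07+0.63)/2 × 1.5 = 1.275
  [9.75→15.75]: (0.63+0.07)/2 × 6 = 2.1
  Sum = 61.47875 mg/L·h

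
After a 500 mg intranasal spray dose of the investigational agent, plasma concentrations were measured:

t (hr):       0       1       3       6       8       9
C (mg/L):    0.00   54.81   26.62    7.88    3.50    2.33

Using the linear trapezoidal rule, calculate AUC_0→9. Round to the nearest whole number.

Trapezoidal AUC_0→9:
  [0→1]: (0.00+54.81)/2 × 1 = 27.405
  [1→3]: (54.81+26.62)/2 × 2 = 81.43
  [3→6]: (26.62+7.88)/2 × 3 = 51.75
  [6→8]: (7.88+3.50)/2 × 2 = 11.38
  [8→9]: (3.50+2.33)/2 × 1 = 2.915
  Sum = 174.88 mg/L·hr

AUC = 175 mg/L·hr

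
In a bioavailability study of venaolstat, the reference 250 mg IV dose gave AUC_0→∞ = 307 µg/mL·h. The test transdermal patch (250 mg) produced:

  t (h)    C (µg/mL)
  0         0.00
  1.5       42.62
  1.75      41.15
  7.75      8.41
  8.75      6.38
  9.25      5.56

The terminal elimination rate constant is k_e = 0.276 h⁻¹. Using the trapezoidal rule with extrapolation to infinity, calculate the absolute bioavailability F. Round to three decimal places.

F = 0.722

Trapezoidal AUC_0→9.25 (transdermal patch):
  [0→1.5]: (0.00+42.62)/2 × 1.5 = 31.965
  [1.5→1.75]: (42.62+41.15)/2 × 0.25 = 10.47125
  [1.75→7.75]: (41.15+8.41)/2 × 6 = 148.68
  [7.75→8.75]: (8.41+6.38)/2 × 1 = 7.395
  [8.75→9.25]: (6.38+5.56)/2 × 0.5 = 2.985
  Sum = 201.49625 µg/mL·h
Tail: C_last/k_e = 5.56/0.276 = 20.145
AUC_0→∞ (transdermal patch) = 201.49625 + 20.145 = 221.64125 µg/mL·h
F = (AUC_ev/D_ev)/(AUC_iv/D_iv) = (221.64125/250)/(307/250) = 0.886565/1.228 = 0.7220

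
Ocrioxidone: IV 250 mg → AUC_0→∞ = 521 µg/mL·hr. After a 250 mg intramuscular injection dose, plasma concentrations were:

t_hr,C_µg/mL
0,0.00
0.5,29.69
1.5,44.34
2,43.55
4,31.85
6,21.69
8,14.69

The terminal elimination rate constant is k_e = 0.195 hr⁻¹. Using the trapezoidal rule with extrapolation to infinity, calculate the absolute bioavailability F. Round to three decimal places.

F = 0.589

Trapezoidal AUC_0→8 (intramuscular injection):
  [0→0.5]: (0.00+29.69)/2 × 0.5 = 7.4225
  [0.5→1.5]: (29.69+44.34)/2 × 1 = 37.015
  [1.5→2]: (44.34+43.55)/2 × 0.5 = 21.9725
  [2→4]: (43.55+31.85)/2 × 2 = 75.4
  [4→6]: (31.85+21.69)/2 × 2 = 53.54
  [6→8]: (21.69+14.69)/2 × 2 = 36.38
  Sum = 231.73 µg/mL·hr
Tail: C_last/k_e = 14.69/0.195 = 75.333
AUC_0→∞ (intramuscular injection) = 231.73 + 75.333 = 307.063 µg/mL·hr
F = (AUC_ev/D_ev)/(AUC_iv/D_iv) = (307.063/250)/(521/250) = 1.228252/2.084 = 0.5894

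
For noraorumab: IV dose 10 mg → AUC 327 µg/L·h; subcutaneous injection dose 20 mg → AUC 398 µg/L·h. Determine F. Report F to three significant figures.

F = (AUC_ev / D_ev) / (AUC_iv / D_iv)
  = (398/20) / (327/10)
  = 19.9 / 32.7 = 0.6086

F = 0.609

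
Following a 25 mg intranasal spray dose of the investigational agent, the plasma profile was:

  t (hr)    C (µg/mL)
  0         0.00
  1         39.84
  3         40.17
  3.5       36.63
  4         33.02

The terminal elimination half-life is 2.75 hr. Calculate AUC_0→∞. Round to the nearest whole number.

AUC = 268 µg/mL·hr

Trapezoidal AUC_0→4:
  [0→1]: (0.00+39.84)/2 × 1 = 19.92
  [1→3]: (39.84+40.17)/2 × 2 = 80.01
  [3→3.5]: (40.17+36.63)/2 × 0.5 = 19.2
  [3.5→4]: (36.63+33.02)/2 × 0.5 = 17.4125
  Sum = 136.5425 µg/mL·hr
k_e = ln2 / t½ = 0.693147 / 2.75 = 0.2521 hr^-1
Extrapolated tail: C_last / k_e = 33.02 / 0.2521 = 130.980
AUC_0→∞ = 136.5425 + 130.980 = 267.5225 µg/mL·hr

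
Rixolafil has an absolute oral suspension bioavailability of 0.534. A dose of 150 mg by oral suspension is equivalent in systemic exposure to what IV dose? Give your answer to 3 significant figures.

Systemic exposure from an extravascular dose = F × D_ev, so the equivalent IV dose is F × D_ev.
D_iv = F × D_ev = 0.534 × 150 = 80.1 mg

D_iv = 80.1 mg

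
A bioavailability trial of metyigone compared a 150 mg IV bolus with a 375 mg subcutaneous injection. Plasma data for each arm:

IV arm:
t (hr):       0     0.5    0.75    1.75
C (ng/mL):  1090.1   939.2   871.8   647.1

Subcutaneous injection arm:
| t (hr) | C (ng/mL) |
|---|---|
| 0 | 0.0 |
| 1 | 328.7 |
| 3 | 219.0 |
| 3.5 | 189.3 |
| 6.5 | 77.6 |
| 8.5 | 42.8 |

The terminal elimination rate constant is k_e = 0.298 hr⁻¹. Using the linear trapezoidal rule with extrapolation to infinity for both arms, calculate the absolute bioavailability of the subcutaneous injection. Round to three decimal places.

F = 0.161

Trapezoidal AUC_0→1.75 (IV):
  [0→0.5]: (1090.1+939.2)/2 × 0.5 = 507.325
  [0.5→0.75]: (939.2+871.8)/2 × 0.25 = 226.375
  [0.75→1.75]: (871.8+647.1)/2 × 1 = 759.45
  Sum = 1493.15 ng/mL·hr
IV tail: 647.1/0.298 = 2171.477; AUC_iv,0→∞ = 1493.15 + 2171.477 = 3664.627 ng/mL·hr
Trapezoidal AUC_0→8.5 (subcutaneous injection):
  [0→1]: (0.0+328.7)/2 × 1 = 164.35
  [1→3]: (328.7+219.0)/2 × 2 = 547.7
  [3→3.5]: (219.0+189.3)/2 × 0.5 = 102.075
  [3.5→6.5]: (189.3+77.6)/2 × 3 = 400.35
  [6.5→8.5]: (77.6+42.8)/2 × 2 = 120.4
  Sum = 1334.875 ng/mL·hr
subcutaneous injection tail: 42.8/0.298 = 143.624; AUC_ev,0→∞ = 1334.875 + 143.624 = 1478.499 ng/mL·hr
F = (AUC_ev/D_ev)/(AUC_iv/D_iv) = (1478.499/375)/(3664.627/150) = 3.942664/24.4308 = 0.1614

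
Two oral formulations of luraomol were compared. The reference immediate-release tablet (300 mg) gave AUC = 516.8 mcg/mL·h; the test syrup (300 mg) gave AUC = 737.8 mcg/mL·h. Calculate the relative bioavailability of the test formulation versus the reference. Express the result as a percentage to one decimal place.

F_rel = 142.8%

F_rel = (AUC_test/D_test) / (AUC_ref/D_ref)
      = (737.8/300) / (516.8/300)
      = 2.45933 / 1.72267 = 1.4276 = 142.76%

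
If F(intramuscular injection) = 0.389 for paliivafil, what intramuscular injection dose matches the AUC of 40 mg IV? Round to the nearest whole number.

D_intramuscular = 103 mg

For equal systemic exposure: F × D_ev = D_iv
D_ev = D_iv / F = 40 / 0.389 = 102.828 mg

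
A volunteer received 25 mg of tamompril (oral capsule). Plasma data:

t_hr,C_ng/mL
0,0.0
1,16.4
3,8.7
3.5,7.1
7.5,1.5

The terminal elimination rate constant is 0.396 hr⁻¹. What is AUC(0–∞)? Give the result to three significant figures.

AUC = 58.2 ng/mL·hr

Trapezoidal AUC_0→7.5:
  [0→1]: (0.0+16.4)/2 × 1 = 8.2
  [1→3]: (16.4+8.7)/2 × 2 = 25.1
  [3→3.5]: (8.7+7.1)/2 × 0.5 = 3.95
  [3.5→7.5]: (7.1+1.5)/2 × 4 = 17.2
  Sum = 54.45 ng/mL·hr
Extrapolated tail: C_last / k_e = 1.5 / 0.396 = 3.788
AUC_0→∞ = 54.45 + 3.788 = 58.238 ng/mL·hr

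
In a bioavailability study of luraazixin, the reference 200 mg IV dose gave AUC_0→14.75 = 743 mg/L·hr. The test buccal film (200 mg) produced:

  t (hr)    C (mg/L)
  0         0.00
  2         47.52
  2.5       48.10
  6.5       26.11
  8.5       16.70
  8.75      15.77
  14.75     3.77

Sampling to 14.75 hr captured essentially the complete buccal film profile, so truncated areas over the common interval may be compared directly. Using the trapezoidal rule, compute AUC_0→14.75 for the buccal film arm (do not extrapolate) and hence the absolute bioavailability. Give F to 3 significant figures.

F = 0.438

Trapezoidal AUC_0→14.75 (buccal film):
  [0→2]: (0.00+47.52)/2 × 2 = 47.52
  [2→2.5]: (47.52+48.10)/2 × 0.5 = 23.905
  [2.5→6.5]: (48.10+26.11)/2 × 4 = 148.42
  [6.5→8.5]: (26.11+16.70)/2 × 2 = 42.81
  [8.5→8.75]: (16.70+15.77)/2 × 0.25 = 4.05875
  [8.75→14.75]: (15.77+3.77)/2 × 6 = 58.62
  Sum = 325.33375 mg/L·hr
F = (AUC_ev/D_ev)/(AUC_iv/D_iv) = (325.33375/200)/(743/200) = 1.62667/3.715 = 0.4379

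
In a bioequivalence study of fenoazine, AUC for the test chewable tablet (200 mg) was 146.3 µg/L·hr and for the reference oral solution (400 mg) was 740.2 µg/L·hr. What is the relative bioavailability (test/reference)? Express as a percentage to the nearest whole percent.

F_rel = 40%

F_rel = (AUC_test/D_test) / (AUC_ref/D_ref)
      = (146.3/200) / (740.2/400)
      = 0.7315 / 1.8505 = 0.3953 = 39.53%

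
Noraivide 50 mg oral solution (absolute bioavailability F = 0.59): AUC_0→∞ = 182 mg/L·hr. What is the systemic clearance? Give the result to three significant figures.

CL = F × Dose / AUC_0→∞
   = 0.59 × 50 / 182 = 0.162088 L/hr

CL = 0.162 L/hr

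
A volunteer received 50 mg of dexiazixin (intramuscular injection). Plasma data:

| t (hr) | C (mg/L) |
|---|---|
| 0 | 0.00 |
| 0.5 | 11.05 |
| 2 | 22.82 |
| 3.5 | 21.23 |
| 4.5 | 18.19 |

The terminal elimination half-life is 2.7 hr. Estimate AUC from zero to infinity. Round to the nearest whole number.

AUC = 152 mg/L·hr

Trapezoidal AUC_0→4.5:
  [0→0.5]: (0.00+11.05)/2 × 0.5 = 2.7625
  [0.5→2]: (11.05+22.82)/2 × 1.5 = 25.4025
  [2→3.5]: (22.82+21.23)/2 × 1.5 = 33.0375
  [3.5→4.5]: (21.23+18.19)/2 × 1 = 19.71
  Sum = 80.9125 mg/L·hr
k_e = ln2 / t½ = 0.693147 / 2.7 = 0.2567 hr^-1
Extrapolated tail: C_last / k_e = 18.19 / 0.2567 = 70.861
AUC_0→∞ = 80.9125 + 70.861 = 151.7735 mg/L·hr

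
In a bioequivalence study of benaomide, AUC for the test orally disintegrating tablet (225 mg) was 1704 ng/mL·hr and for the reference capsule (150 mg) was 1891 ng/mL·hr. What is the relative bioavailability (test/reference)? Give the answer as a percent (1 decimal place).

F_rel = (AUC_test/D_test) / (AUC_ref/D_ref)
      = (1704/225) / (1891/150)
      = 7.57333 / 12.6067 = 0.6007 = 60.07%

F_rel = 60.1%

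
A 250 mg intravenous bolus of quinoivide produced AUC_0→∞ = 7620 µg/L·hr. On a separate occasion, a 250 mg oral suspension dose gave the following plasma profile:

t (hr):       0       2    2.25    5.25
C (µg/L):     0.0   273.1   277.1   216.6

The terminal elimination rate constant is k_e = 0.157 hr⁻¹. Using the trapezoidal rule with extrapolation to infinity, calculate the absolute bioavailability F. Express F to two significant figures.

F = 0.32

Trapezoidal AUC_0→5.25 (oral suspension):
  [0→2]: (0.0+273.1)/2 × 2 = 273.1
  [2→2.25]: (273.1+277.1)/2 × 0.25 = 68.775
  [2.25→5.25]: (277.1+216.6)/2 × 3 = 740.55
  Sum = 1082.425 µg/L·hr
Tail: C_last/k_e = 216.6/0.157 = 1379.618
AUC_0→∞ (oral suspension) = 1082.425 + 1379.618 = 2462.043 µg/L·hr
F = (AUC_ev/D_ev)/(AUC_iv/D_iv) = (2462.043/250)/(7620/250) = 9.848172/30.48 = 0.3231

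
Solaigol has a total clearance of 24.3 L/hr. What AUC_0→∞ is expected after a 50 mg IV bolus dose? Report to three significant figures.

AUC = 2.06 mg/L·hr

AUC_0→∞ = Dose_iv / CL
        = 50 / 24.3 = 2.05761 mg/L·hr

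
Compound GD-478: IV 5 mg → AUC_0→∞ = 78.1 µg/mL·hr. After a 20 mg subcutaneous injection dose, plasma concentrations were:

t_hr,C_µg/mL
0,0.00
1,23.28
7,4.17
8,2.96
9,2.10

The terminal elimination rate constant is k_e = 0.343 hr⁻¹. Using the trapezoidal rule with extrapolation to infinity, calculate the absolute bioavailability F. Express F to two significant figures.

Trapezoidal AUC_0→9 (subcutaneous injection):
  [0→1]: (0.00+23.28)/2 × 1 = 11.64
  [1→7]: (23.28+4.17)/2 × 6 = 82.35
  [7→8]: (4.17+2.96)/2 × 1 = 3.565
  [8→9]: (2.96+2.10)/2 × 1 = 2.53
  Sum = 100.085 µg/mL·hr
Tail: C_last/k_e = 2.10/0.343 = 6.122
AUC_0→∞ (subcutaneous injection) = 100.085 + 6.122 = 106.207 µg/mL·hr
F = (AUC_ev/D_ev)/(AUC_iv/D_iv) = (106.207/20)/(78.1/5) = 5.31035/15.62 = 0.3400

F = 0.34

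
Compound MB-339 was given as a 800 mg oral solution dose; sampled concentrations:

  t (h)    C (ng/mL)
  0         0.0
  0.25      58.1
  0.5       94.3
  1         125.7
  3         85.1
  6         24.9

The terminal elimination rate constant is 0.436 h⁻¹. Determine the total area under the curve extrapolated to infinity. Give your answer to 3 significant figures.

Trapezoidal AUC_0→6:
  [0→0.25]: (0.0+58.1)/2 × 0.25 = 7.2625
  [0.25→0.5]: (58.1+94.3)/2 × 0.25 = 19.05
  [0.5→1]: (94.3+125.7)/2 × 0.5 = 55.0
  [1→3]: (125.7+85.1)/2 × 2 = 210.8
  [3→6]: (85.1+24.9)/2 × 3 = 165.0
  Sum = 457.1125 ng/mL·h
Extrapolated tail: C_last / k_e = 24.9 / 0.436 = 57.110
AUC_0→∞ = 457.1125 + 57.110 = 514.2225 ng/mL·h

AUC = 514 ng/mL·h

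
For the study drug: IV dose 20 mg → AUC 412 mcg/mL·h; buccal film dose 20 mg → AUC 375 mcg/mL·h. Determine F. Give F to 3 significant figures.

F = 0.910

F = (AUC_ev / D_ev) / (AUC_iv / D_iv)
  = (375/20) / (412/20)
  = 18.75 / 20.6 = 0.9102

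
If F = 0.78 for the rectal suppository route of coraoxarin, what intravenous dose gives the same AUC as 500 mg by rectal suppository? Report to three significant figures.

Systemic exposure from an extravascular dose = F × D_ev, so the equivalent IV dose is F × D_ev.
D_iv = F × D_ev = 0.78 × 500 = 390 mg

D_iv = 390 mg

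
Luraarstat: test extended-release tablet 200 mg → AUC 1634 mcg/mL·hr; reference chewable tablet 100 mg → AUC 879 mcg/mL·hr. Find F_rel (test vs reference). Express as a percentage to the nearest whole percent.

F_rel = (AUC_test/D_test) / (AUC_ref/D_ref)
      = (1634/200) / (879/100)
      = 8.17 / 8.79 = 0.9295 = 92.95%

F_rel = 93%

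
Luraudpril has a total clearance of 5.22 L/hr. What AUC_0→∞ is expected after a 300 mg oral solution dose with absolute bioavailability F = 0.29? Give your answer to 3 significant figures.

AUC = 16.7 mg/L·hr

AUC_0→∞ = F × Dose / CL
        = 0.29 × 300 / 5.22 = 16.6667 mg/L·hr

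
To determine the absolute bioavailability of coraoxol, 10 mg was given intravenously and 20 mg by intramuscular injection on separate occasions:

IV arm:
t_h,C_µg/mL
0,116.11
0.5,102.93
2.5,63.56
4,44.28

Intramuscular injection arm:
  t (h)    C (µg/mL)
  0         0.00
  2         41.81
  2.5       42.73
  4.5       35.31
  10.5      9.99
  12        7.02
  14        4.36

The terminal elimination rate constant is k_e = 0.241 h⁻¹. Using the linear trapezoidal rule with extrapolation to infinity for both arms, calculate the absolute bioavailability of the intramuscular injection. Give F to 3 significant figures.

Trapezoidal AUC_0→4 (IV):
  [0→0.5]: (116.11+102.93)/2 × 0.5 = 54.76
  [0.5→2.5]: (102.93+63.56)/2 × 2 = 166.49
  [2.5→4]: (63.56+44.28)/2 × 1.5 = 80.88
  Sum = 302.13 µg/mL·h
IV tail: 44.28/0.241 = 183.734; AUC_iv,0→∞ = 302.13 + 183.734 = 485.864 µg/mL·h
Trapezoidal AUC_0→14 (intramuscular injection):
  [0→2]: (0.00+41.81)/2 × 2 = 41.81
  [2→2.5]: (41.81+42.73)/2 × 0.5 = 21.135
  [2.5→4.5]: (42.73+35.31)/2 × 2 = 78.04
  [4.5→10.5]: (35.31+9.99)/2 × 6 = 135.9
  [10.5→12]: (9.99+7.02)/2 × 1.5 = 12.7575
  [12→14]: (7.02+4.36)/2 × 2 = 11.38
  Sum = 301.0225 µg/mL·h
intramuscular injection tail: 4.36/0.241 = 18.091; AUC_ev,0→∞ = 301.0225 + 18.091 = 319.1135 µg/mL·h
F = (AUC_ev/D_ev)/(AUC_iv/D_iv) = (319.1135/20)/(485.864/10) = 15.955675/48.5864 = 0.3284

F = 0.328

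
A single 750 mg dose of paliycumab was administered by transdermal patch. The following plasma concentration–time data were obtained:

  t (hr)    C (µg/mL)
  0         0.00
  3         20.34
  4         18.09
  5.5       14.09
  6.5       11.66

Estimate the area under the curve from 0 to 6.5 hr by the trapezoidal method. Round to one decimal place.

AUC = 86.7 µg/mL·hr

Trapezoidal AUC_0→6.5:
  [0→3]: (0.00+20.34)/2 × 3 = 30.51
  [3→4]: (20.34+18.09)/2 × 1 = 19.215
  [4→5.5]: (18.09+14.09)/2 × 1.5 = 24.135
  [5.5→6.5]: (14.09+11.66)/2 × 1 = 12.875
  Sum = 86.735 µg/mL·hr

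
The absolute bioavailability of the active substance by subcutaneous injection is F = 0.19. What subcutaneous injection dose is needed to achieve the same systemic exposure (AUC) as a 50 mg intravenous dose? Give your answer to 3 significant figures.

For equal systemic exposure: F × D_ev = D_iv
D_ev = D_iv / F = 50 / 0.19 = 263.158 mg

D_subcutaneous = 263 mg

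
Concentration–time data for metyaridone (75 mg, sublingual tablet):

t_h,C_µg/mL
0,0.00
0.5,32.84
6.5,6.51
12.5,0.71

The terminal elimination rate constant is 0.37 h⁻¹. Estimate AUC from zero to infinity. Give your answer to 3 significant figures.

Trapezoidal AUC_0→12.5:
  [0→0.5]: (0.00+32.84)/2 × 0.5 = 8.21
  [0.5→6.5]: (32.84+6.51)/2 × 6 = 118.05
  [6.5→12.5]: (6.51+0.71)/2 × 6 = 21.66
  Sum = 147.92 µg/mL·h
Extrapolated tail: C_last / k_e = 0.71 / 0.37 = 1.919
AUC_0→∞ = 147.92 + 1.919 = 149.839 µg/mL·h

AUC = 150 µg/mL·h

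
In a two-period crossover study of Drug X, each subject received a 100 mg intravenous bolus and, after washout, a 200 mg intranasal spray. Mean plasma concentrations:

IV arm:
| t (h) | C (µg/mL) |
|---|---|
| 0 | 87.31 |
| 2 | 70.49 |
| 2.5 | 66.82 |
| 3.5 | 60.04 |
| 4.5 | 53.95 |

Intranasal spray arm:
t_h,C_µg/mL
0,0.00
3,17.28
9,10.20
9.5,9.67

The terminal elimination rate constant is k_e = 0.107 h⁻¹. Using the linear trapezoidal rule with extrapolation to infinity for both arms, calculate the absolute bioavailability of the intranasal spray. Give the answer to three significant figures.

F = 0.125

Trapezoidal AUC_0→4.5 (IV):
  [0→2]: (87.31+70.49)/2 × 2 = 157.8
  [2→2.5]: (70.49+66.82)/2 × 0.5 = 34.3275
  [2.5→3.5]: (66.82+60.04)/2 × 1 = 63.43
  [3.5→4.5]: (60.04+53.95)/2 × 1 = 56.995
  Sum = 312.5525 µg/mL·h
IV tail: 53.95/0.107 = 504.206; AUC_iv,0→∞ = 312.5525 + 504.206 = 816.7585 µg/mL·h
Trapezoidal AUC_0→9.5 (intranasal spray):
  [0→3]: (0.00+17.28)/2 × 3 = 25.92
  [3→9]: (17.28+10.20)/2 × 6 = 82.44
  [9→9.5]: (10.20+9.67)/2 × 0.5 = 4.9675
  Sum = 113.3275 µg/mL·h
intranasal spray tail: 9.67/0.107 = 90.374; AUC_ev,0→∞ = 113.3275 + 90.374 = 203.7015 µg/mL·h
F = (AUC_ev/D_ev)/(AUC_iv/D_iv) = (203.7015/200)/(816.7585/100) = 1.0185075/8.167585 = 0.1247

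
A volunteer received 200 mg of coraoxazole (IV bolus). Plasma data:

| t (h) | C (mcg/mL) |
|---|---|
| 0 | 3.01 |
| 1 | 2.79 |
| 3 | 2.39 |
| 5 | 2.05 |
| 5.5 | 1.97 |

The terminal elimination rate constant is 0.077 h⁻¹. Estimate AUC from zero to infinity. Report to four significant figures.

Trapezoidal AUC_0→5.5:
  [0→1]: (3.01+2.79)/2 × 1 = 2.9
  [1→3]: (2.79+2.39)/2 × 2 = 5.18
  [3→5]: (2.39+2.05)/2 × 2 = 4.44
  [5→5.5]: (2.05+1.97)/2 × 0.5 = 1.005
  Sum = 13.525 mcg/mL·h
Extrapolated tail: C_last / k_e = 1.97 / 0.077 = 25.584
AUC_0→∞ = 13.525 + 25.584 = 39.109 mcg/mL·h

AUC = 39.11 mcg/mL·h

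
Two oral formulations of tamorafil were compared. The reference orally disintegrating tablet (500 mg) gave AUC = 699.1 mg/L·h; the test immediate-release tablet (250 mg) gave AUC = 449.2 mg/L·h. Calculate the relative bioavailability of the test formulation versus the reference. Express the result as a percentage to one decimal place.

F_rel = (AUC_test/D_test) / (AUC_ref/D_ref)
      = (449.2/250) / (699.1/500)
      = 1.7968 / 1.3982 = 1.2851 = 128.51%

F_rel = 128.5%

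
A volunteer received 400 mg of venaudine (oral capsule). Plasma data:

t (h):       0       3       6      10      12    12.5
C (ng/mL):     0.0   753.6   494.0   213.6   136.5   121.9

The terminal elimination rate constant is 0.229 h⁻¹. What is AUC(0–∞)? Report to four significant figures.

AUC = 5364 ng/mL·h

Trapezoidal AUC_0→12.5:
  [0→3]: (0.0+753.6)/2 × 3 = 1130.4
  [3→6]: (753.6+494.0)/2 × 3 = 1871.4
  [6→10]: (494.0+213.6)/2 × 4 = 1415.2
  [10→12]: (213.6+136.5)/2 × 2 = 350.1
  [12→12.5]: (136.5+121.9)/2 × 0.5 = 64.6
  Sum = 4831.7 ng/mL·h
Extrapolated tail: C_last / k_e = 121.9 / 0.229 = 532.314
AUC_0→∞ = 4831.7 + 532.314 = 5364.014 ng/mL·h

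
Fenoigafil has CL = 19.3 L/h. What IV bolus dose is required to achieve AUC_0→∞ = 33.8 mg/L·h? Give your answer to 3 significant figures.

Dose_iv = CL × AUC_0→∞
     = 19.3 × 33.8 = 652.34 mg

Dose = 652 mg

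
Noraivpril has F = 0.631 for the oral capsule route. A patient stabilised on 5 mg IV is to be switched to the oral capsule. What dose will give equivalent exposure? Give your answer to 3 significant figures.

For equal systemic exposure: F × D_ev = D_iv
D_ev = D_iv / F = 5 / 0.631 = 7.92393 mg

D_oral = 7.92 mg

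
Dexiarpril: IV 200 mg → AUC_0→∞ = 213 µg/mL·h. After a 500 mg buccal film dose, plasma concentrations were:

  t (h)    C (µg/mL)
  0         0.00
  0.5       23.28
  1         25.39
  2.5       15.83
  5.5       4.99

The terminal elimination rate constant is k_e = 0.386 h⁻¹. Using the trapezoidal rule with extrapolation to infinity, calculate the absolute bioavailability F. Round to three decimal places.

Trapezoidal AUC_0→5.5 (buccal film):
  [0→0.5]: (0.00+23.28)/2 × 0.5 = 5.82
  [0.5→1]: (23.28+25.39)/2 × 0.5 = 12.1675
  [1→2.5]: (25.39+15.83)/2 × 1.5 = 30.915
  [2.5→5.5]: (15.83+4.99)/2 × 3 = 31.23
  Sum = 80.1325 µg/mL·h
Tail: C_last/k_e = 4.99/0.386 = 12.927
AUC_0→∞ (buccal film) = 80.1325 + 12.927 = 93.0595 µg/mL·h
F = (AUC_ev/D_ev)/(AUC_iv/D_iv) = (93.0595/500)/(213/200) = 0.186119/1.065 = 0.1748

F = 0.175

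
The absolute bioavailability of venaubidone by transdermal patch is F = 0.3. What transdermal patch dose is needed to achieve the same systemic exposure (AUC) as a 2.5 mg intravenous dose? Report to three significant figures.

For equal systemic exposure: F × D_ev = D_iv
D_ev = D_iv / F = 2.5 / 0.3 = 8.33333 mg

D_transdermal = 8.33 mg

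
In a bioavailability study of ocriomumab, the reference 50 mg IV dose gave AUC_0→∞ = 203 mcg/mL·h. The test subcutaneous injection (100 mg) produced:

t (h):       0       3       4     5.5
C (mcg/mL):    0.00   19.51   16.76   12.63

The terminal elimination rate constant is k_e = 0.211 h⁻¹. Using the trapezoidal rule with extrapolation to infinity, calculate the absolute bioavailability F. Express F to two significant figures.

Trapezoidal AUC_0→5.5 (subcutaneous injection):
  [0→3]: (0.00+19.51)/2 × 3 = 29.265
  [3→4]: (19.51+16.76)/2 × 1 = 18.135
  [4→5.5]: (16.76+12.63)/2 × 1.5 = 22.0425
  Sum = 69.4425 mcg/mL·h
Tail: C_last/k_e = 12.63/0.211 = 59.858
AUC_0→∞ (subcutaneous injection) = 69.4425 + 59.858 = 129.3005 mcg/mL·h
F = (AUC_ev/D_ev)/(AUC_iv/D_iv) = (129.3005/100)/(203/50) = 1.293005/4.06 = 0.3185

F = 0.32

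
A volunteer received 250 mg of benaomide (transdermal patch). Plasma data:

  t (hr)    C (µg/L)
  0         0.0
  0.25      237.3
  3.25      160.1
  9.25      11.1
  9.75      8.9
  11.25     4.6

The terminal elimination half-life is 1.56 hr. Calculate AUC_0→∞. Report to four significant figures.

AUC = 1165 µg/L·hr

Trapezoidal AUC_0→11.25:
  [0→0.25]: (0.0+237.3)/2 × 0.25 = 29.6625
  [0.25→3.25]: (237.3+160.1)/2 × 3 = 596.1
  [3.25→9.25]: (160.1+11.1)/2 × 6 = 513.6
  [9.25→9.75]: (11.1+8.9)/2 × 0.5 = 5.0
  [9.75→11.25]: (8.9+4.6)/2 × 1.5 = 10.125
  Sum = 1154.4875 µg/L·hr
k_e = ln2 / t½ = 0.693147 / 1.56 = 0.4443 hr^-1
Extrapolated tail: C_last / k_e = 4.6 / 0.4443 = 10.353
AUC_0→∞ = 1154.4875 + 10.353 = 1164.8405 µg/L·hr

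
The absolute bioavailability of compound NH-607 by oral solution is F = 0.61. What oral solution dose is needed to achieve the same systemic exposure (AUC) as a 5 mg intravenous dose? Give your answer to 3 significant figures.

For equal systemic exposure: F × D_ev = D_iv
D_ev = D_iv / F = 5 / 0.61 = 8.19672 mg

D_oral = 8.20 mg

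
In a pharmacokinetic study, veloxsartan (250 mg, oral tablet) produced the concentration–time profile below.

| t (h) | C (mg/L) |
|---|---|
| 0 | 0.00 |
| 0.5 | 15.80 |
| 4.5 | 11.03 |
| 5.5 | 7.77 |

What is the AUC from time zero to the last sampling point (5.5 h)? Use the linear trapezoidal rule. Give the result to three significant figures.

Trapezoidal AUC_0→5.5:
  [0→0.5]: (0.00+15.80)/2 × 0.5 = 3.95
  [0.5→4.5]: (15.80+11.03)/2 × 4 = 53.66
  [4.5→5.5]: (11.03+7.77)/2 × 1 = 9.4
  Sum = 67.01 mg/L·h

AUC = 67.0 mg/L·h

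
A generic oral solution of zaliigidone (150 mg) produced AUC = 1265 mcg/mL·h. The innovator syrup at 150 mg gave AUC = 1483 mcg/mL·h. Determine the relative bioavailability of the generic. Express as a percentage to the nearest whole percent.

F_rel = 85%

F_rel = (AUC_test/D_test) / (AUC_ref/D_ref)
      = (1265/150) / (1483/150)
      = 8.43333 / 9.88667 = 0.8530 = 85.30%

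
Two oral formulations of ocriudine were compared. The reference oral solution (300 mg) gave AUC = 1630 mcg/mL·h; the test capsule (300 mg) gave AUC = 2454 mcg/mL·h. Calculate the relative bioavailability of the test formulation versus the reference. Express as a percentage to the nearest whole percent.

F_rel = 151%

F_rel = (AUC_test/D_test) / (AUC_ref/D_ref)
      = (2454/300) / (1630/300)
      = 8.18 / 5.43333 = 1.5055 = 150.55%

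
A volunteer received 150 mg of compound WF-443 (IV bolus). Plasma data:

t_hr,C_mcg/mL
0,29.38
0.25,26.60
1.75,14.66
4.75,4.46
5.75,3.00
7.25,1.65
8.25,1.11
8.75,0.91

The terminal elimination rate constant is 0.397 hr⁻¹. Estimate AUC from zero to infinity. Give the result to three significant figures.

AUC = 78.0 mcg/mL·hr

Trapezoidal AUC_0→8.75:
  [0→0.25]: (29.38+26.60)/2 × 0.25 = 6.9975
  [0.25→1.75]: (26.60+14.66)/2 × 1.5 = 30.945
  [1.75→4.75]: (14.66+4.46)/2 × 3 = 28.68
  [4.75→5.75]: (4.46+3.00)/2 × 1 = 3.73
  [5.75→7.25]: (3.00+1.65)/2 × 1.5 = 3.4875
  [7.25→8.25]: (1.65+1.11)/2 × 1 = 1.38
  [8.25→8.75]: (1.11+0.91)/2 × 0.5 = 0.505
  Sum = 75.725 mcg/mL·hr
Extrapolated tail: C_last / k_e = 0.91 / 0.397 = 2.292
AUC_0→∞ = 75.725 + 2.292 = 78.017 mcg/mL·hr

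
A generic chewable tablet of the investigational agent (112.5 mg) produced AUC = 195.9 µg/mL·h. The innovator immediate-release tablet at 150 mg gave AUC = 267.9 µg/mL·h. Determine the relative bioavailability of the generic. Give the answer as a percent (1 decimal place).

F_rel = 97.5%

F_rel = (AUC_test/D_test) / (AUC_ref/D_ref)
      = (195.9/112.5) / (267.9/150)
      = 1.74133 / 1.786 = 0.9750 = 97.50%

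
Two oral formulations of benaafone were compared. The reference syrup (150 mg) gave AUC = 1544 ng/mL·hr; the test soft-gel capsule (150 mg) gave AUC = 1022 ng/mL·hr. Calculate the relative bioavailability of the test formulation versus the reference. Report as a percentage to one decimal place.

F_rel = 66.2%

F_rel = (AUC_test/D_test) / (AUC_ref/D_ref)
      = (1022/150) / (1544/150)
      = 6.81333 / 10.2933 = 0.6619 = 66.19%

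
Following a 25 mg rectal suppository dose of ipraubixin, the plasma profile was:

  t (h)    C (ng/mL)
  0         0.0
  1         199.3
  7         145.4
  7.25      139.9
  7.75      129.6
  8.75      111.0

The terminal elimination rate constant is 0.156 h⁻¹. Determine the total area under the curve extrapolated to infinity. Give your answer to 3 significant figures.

Trapezoidal AUC_0→8.75:
  [0→1]: (0.0+199.3)/2 × 1 = 99.65
  [1→7]: (199.3+145.4)/2 × 6 = 1034.1
  [7→7.25]: (145.4+139.9)/2 × 0.25 = 35.6625
  [7.25→7.75]: (139.9+129.6)/2 × 0.5 = 67.375
  [7.75→8.75]: (129.6+111.0)/2 × 1 = 120.3
  Sum = 1357.0875 ng/mL·h
Extrapolated tail: C_last / k_e = 111.0 / 0.156 = 711.538
AUC_0→∞ = 1357.0875 + 711.538 = 2068.6255 ng/mL·h

AUC = 2070 ng/mL·h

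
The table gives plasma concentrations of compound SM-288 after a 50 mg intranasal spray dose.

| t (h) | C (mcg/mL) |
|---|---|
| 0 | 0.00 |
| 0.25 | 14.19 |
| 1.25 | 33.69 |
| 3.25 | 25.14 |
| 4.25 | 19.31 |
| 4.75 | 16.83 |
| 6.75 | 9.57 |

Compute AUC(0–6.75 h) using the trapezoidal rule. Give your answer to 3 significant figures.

Trapezoidal AUC_0→6.75:
  [0→0.25]: (0.00+14.19)/2 × 0.25 = 1.77375
  [0.25→1.25]: (14.19+33.69)/2 × 1 = 23.94
  [1.25→3.25]: (33.69+25.14)/2 × 2 = 58.83
  [3.25→4.25]: (25.14+19.31)/2 × 1 = 22.225
  [4.25→4.75]: (19.31+16.83)/2 × 0.5 = 9.035
  [4.75→6.75]: (16.83+9.57)/2 × 2 = 26.4
  Sum = 142.20375 mcg/mL·h

AUC = 142 mcg/mL·h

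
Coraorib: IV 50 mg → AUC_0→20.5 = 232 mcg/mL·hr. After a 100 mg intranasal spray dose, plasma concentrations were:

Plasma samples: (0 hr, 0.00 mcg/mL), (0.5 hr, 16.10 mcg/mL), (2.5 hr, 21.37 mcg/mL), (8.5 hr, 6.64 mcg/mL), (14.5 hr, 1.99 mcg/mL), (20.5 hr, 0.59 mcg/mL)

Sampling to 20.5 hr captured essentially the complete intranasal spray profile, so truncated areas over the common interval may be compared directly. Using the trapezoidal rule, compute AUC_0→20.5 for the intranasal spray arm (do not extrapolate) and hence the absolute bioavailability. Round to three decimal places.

Trapezoidal AUC_0→20.5 (intranasal spray):
  [0→0.5]: (0.00+16.10)/2 × 0.5 = 4.025
  [0.5→2.5]: (16.10+21.37)/2 × 2 = 37.47
  [2.5→8.5]: (21.37+6.64)/2 × 6 = 84.03
  [8.5→14.5]: (6.64+1.99)/2 × 6 = 25.89
  [14.5→20.5]: (1.99+0.59)/2 × 6 = 7.74
  Sum = 159.155 mcg/mL·hr
F = (AUC_ev/D_ev)/(AUC_iv/D_iv) = (159.155/100)/(232/50) = 1.59155/4.64 = 0.3430

F = 0.343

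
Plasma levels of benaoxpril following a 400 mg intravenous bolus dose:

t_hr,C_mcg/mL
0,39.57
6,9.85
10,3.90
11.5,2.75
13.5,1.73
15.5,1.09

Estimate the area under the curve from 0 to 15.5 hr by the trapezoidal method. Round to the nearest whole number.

AUC = 188 mcg/mL·hr

Trapezoidal AUC_0→15.5:
  [0→6]: (39.57+9.85)/2 × 6 = 148.26
  [6→10]: (9.85+3.90)/2 × 4 = 27.5
  [10→11.5]: (3.90+2.75)/2 × 1.5 = 4.9875
  [11.5→13.5]: (2.75+1.73)/2 × 2 = 4.48
  [13.5→15.5]: (1.73+1.09)/2 × 2 = 2.82
  Sum = 188.0475 mcg/mL·hr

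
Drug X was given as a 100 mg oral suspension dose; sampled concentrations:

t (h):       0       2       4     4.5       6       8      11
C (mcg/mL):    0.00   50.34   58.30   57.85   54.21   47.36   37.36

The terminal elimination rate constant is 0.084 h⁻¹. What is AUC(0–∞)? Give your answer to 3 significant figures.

AUC = 945 mcg/mL·h

Trapezoidal AUC_0→11:
  [0→2]: (0.00+50.34)/2 × 2 = 50.34
  [2→4]: (50.34+58.30)/2 × 2 = 108.64
  [4→4.5]: (58.30+57.85)/2 × 0.5 = 29.0375
  [4.5→6]: (57.85+54.21)/2 × 1.5 = 84.045
  [6→8]: (54.21+47.36)/2 × 2 = 101.57
  [8→11]: (47.36+37.36)/2 × 3 = 127.08
  Sum = 500.7125 mcg/mL·h
Extrapolated tail: C_last / k_e = 37.36 / 0.084 = 444.762
AUC_0→∞ = 500.7125 + 444.762 = 945.4745 mcg/mL·h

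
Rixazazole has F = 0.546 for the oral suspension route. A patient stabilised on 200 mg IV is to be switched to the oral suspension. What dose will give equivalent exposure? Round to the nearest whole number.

D_oral = 366 mg

For equal systemic exposure: F × D_ev = D_iv
D_ev = D_iv / F = 200 / 0.546 = 366.3 mg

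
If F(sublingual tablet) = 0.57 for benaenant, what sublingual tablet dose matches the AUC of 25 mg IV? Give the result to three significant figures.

D_sublingual = 43.9 mg

For equal systemic exposure: F × D_ev = D_iv
D_ev = D_iv / F = 25 / 0.57 = 43.8596 mg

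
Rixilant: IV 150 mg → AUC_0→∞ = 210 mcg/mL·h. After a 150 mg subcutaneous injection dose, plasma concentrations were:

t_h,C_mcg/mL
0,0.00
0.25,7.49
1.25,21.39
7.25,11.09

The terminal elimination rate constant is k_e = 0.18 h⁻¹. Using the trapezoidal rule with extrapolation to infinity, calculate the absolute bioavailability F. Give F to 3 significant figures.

F = 0.831

Trapezoidal AUC_0→7.25 (subcutaneous injection):
  [0→0.25]: (0.00+7.49)/2 × 0.25 = 0.93625
  [0.25→1.25]: (7.49+21.39)/2 × 1 = 14.44
  [1.25→7.25]: (21.39+11.09)/2 × 6 = 97.44
  Sum = 112.81625 mcg/mL·h
Tail: C_last/k_e = 11.09/0.18 = 61.611
AUC_0→∞ (subcutaneous injection) = 112.81625 + 61.611 = 174.42725 mcg/mL·h
F = (AUC_ev/D_ev)/(AUC_iv/D_iv) = (174.42725/150)/(210/150) = 1.16285/1.4 = 0.8306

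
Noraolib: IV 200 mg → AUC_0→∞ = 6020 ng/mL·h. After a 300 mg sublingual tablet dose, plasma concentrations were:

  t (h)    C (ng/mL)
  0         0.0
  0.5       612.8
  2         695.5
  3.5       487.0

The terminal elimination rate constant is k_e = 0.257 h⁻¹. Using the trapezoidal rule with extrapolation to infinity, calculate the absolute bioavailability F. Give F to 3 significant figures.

Trapezoidal AUC_0→3.5 (sublingual tablet):
  [0→0.5]: (0.0+612.8)/2 × 0.5 = 153.2
  [0.5→2]: (612.8+695.5)/2 × 1.5 = 981.225
  [2→3.5]: (695.5+487.0)/2 × 1.5 = 886.875
  Sum = 2021.3 ng/mL·h
Tail: C_last/k_e = 487.0/0.257 = 1894.942
AUC_0→∞ (sublingual tablet) = 2021.3 + 1894.942 = 3916.242 ng/mL·h
F = (AUC_ev/D_ev)/(AUC_iv/D_iv) = (3916.242/300)/(6020/200) = 13.05414/30.1 = 0.4337

F = 0.434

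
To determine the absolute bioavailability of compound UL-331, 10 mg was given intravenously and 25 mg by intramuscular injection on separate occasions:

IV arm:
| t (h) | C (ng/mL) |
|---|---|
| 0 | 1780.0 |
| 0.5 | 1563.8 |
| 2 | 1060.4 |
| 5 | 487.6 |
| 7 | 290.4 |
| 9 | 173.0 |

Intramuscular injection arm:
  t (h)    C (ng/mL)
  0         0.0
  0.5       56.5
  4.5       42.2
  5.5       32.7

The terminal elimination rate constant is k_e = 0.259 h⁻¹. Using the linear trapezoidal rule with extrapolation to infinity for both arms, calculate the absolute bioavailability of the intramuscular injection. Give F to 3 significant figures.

F = 0.0213

Trapezoidal AUC_0→9 (IV):
  [0→0.5]: (1780.0+1563.8)/2 × 0.5 = 835.95
  [0.5→2]: (1563.8+1060.4)/2 × 1.5 = 1968.15
  [2→5]: (1060.4+487.6)/2 × 3 = 2322.0
  [5→7]: (487.6+290.4)/2 × 2 = 778.0
  [7→9]: (290.4+173.0)/2 × 2 = 463.4
  Sum = 6367.5 ng/mL·h
IV tail: 173.0/0.259 = 667.954; AUC_iv,0→∞ = 6367.5 + 667.954 = 7035.454 ng/mL·h
Trapezoidal AUC_0→5.5 (intramuscular injection):
  [0→0.5]: (0.0+56.5)/2 × 0.5 = 14.125
  [0.5→4.5]: (56.5+42.2)/2 × 4 = 197.4
  [4.5→5.5]: (42.2+32.7)/2 × 1 = 37.45
  Sum = 248.975 ng/mL·h
intramuscular injection tail: 32.7/0.259 = 126.255; AUC_ev,0→∞ = 248.975 + 126.255 = 375.23 ng/mL·h
F = (AUC_ev/D_ev)/(AUC_iv/D_iv) = (375.23/25)/(7035.454/10) = 15.0092/703.5454 = 0.0213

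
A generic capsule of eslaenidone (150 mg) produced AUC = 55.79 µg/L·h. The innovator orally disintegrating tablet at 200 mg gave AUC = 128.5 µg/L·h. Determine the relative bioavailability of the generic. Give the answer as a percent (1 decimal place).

F_rel = (AUC_test/D_test) / (AUC_ref/D_ref)
      = (55.79/150) / (128.5/200)
      = 0.371933 / 0.6425 = 0.5789 = 57.89%

F_rel = 57.9%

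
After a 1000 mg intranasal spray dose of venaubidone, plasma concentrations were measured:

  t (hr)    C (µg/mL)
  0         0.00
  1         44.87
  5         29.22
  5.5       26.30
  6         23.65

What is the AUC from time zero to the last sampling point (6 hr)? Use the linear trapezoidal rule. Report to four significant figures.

AUC = 197.0 µg/mL·hr

Trapezoidal AUC_0→6:
  [0→1]: (0.00+44.87)/2 × 1 = 22.435
  [1→5]: (44.87+29.22)/2 × 4 = 148.18
  [5→5.5]: (29.22+26.30)/2 × 0.5 = 13.88
  [5.5→6]: (26.30+23.65)/2 × 0.5 = 12.4875
  Sum = 196.9825 µg/mL·hr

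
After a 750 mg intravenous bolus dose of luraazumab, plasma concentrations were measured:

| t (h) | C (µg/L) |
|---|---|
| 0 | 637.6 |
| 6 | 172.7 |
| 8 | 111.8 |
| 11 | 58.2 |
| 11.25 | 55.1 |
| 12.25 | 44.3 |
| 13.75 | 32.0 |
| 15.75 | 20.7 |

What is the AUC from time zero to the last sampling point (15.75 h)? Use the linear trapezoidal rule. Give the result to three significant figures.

AUC = 3140 µg/L·h

Trapezoidal AUC_0→15.75:
  [0→6]: (637.6+172.7)/2 × 6 = 2430.9
  [6→8]: (172.7+111.8)/2 × 2 = 284.5
  [8→11]: (111.8+58.2)/2 × 3 = 255.0
  [11→11.25]: (58.2+55.1)/2 × 0.25 = 14.1625
  [11.25→12.25]: (55.1+44.3)/2 × 1 = 49.7
  [12.25→13.75]: (44.3+32.0)/2 × 1.5 = 57.225
  [13.75→15.75]: (32.0+20.7)/2 × 2 = 52.7
  Sum = 3144.1875 µg/L·h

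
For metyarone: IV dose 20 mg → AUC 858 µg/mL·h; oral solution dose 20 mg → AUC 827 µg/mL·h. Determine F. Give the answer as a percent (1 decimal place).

F = (AUC_ev / D_ev) / (AUC_iv / D_iv)
  = (827/20) / (858/20)
  = 41.35 / 42.9 = 0.9639
  = 96.39%

F = 96.4%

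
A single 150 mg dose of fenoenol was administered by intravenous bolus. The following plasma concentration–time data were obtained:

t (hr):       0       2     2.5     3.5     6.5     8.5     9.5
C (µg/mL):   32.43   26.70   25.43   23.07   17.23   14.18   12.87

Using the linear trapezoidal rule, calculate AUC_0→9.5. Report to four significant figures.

AUC = 201.8 µg/mL·hr

Trapezoidal AUC_0→9.5:
  [0→2]: (32.43+26.70)/2 × 2 = 59.13
  [2→2.5]: (26.70+25.43)/2 × 0.5 = 13.0325
  [2.5→3.5]: (25.43+23.07)/2 × 1 = 24.25
  [3.5→6.5]: (23.07+17.23)/2 × 3 = 60.45
  [6.5→8.5]: (17.23+14.18)/2 × 2 = 31.41
  [8.5→9.5]: (14.18+12.87)/2 × 1 = 13.525
  Sum = 201.7975 µg/mL·hr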